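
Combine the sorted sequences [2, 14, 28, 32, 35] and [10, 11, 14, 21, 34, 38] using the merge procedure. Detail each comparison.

Merging process:

Compare 2 vs 10: take 2 from left. Merged: [2]
Compare 14 vs 10: take 10 from right. Merged: [2, 10]
Compare 14 vs 11: take 11 from right. Merged: [2, 10, 11]
Compare 14 vs 14: take 14 from left. Merged: [2, 10, 11, 14]
Compare 28 vs 14: take 14 from right. Merged: [2, 10, 11, 14, 14]
Compare 28 vs 21: take 21 from right. Merged: [2, 10, 11, 14, 14, 21]
Compare 28 vs 34: take 28 from left. Merged: [2, 10, 11, 14, 14, 21, 28]
Compare 32 vs 34: take 32 from left. Merged: [2, 10, 11, 14, 14, 21, 28, 32]
Compare 35 vs 34: take 34 from right. Merged: [2, 10, 11, 14, 14, 21, 28, 32, 34]
Compare 35 vs 38: take 35 from left. Merged: [2, 10, 11, 14, 14, 21, 28, 32, 34, 35]
Append remaining from right: [38]. Merged: [2, 10, 11, 14, 14, 21, 28, 32, 34, 35, 38]

Final merged array: [2, 10, 11, 14, 14, 21, 28, 32, 34, 35, 38]
Total comparisons: 10

The merged array is [2, 10, 11, 14, 14, 21, 28, 32, 34, 35, 38], requiring 10 comparisons. The merge step runs in O(n) time where n is the total number of elements.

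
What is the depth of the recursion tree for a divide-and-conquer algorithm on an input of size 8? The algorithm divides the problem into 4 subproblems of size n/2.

For divide and conquer with division factor 2:

Problem sizes at each level:
Level 0: 8
Level 1: 4
Level 2: 2
Level 3: 1

The root is level 0 and the size-1 base case is level 3 (the tree spans levels 0 through 3, i.e. 4 levels counting the root), so the depth is the number of divisions: log_2(8) = 3

The recursion tree depth is log_2(8) = 3. At each level, the problem size is divided by 2, so it takes 3 divisions to reduce to a base case of size 1. The algorithm makes 4 recursive calls at each level.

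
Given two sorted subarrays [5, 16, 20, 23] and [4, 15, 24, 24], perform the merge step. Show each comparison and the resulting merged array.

Merging process:

Compare 5 vs 4: take 4 from right. Merged: [4]
Compare 5 vs 15: take 5 from left. Merged: [4, 5]
Compare 16 vs 15: take 15 from right. Merged: [4, 5, 15]
Compare 16 vs 24: take 16 from left. Merged: [4, 5, 15, 16]
Compare 20 vs 24: take 20 from left. Merged: [4, 5, 15, 16, 20]
Compare 23 vs 24: take 23 from left. Merged: [4, 5, 15, 16, 20, 23]
Append remaining from right: [24, 24]. Merged: [4, 5, 15, 16, 20, 23, 24, 24]

Final merged array: [4, 5, 15, 16, 20, 23, 24, 24]
Total comparisons: 6

The merged array is [4, 5, 15, 16, 20, 23, 24, 24], requiring 6 comparisons. The merge step runs in O(n) time where n is the total number of elements.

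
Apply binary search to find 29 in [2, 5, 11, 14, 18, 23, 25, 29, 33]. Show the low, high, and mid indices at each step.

Binary search for 29 in [2, 5, 11, 14, 18, 23, 25, 29, 33]:

lo=0, hi=8, mid=4, arr[mid]=18 -> 18 < 29, search right half
lo=5, hi=8, mid=6, arr[mid]=25 -> 25 < 29, search right half
lo=7, hi=8, mid=7, arr[mid]=29 -> Found target at index 7!

Binary search finds 29 at index 7 after 3 comparisons. The search repeatedly halves the search space by comparing with the middle element.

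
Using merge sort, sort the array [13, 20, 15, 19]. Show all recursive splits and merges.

Merge sort trace:

Split: [13, 20, 15, 19] -> [13, 20] and [15, 19]
  Split: [13, 20] -> [13] and [20]
  Merge: [13] + [20] -> [13, 20]
  Split: [15, 19] -> [15] and [19]
  Merge: [15] + [19] -> [15, 19]
Merge: [13, 20] + [15, 19] -> [13, 15, 19, 20]

Final sorted array: [13, 15, 19, 20]

The merge sort proceeds by recursively splitting the array and merging sorted halves.
After all merges, the sorted array is [13, 15, 19, 20].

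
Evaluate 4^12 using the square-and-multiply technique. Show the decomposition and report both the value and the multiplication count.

Computing 4^12 by squaring (build up from 4^1; each line after the first costs one multiplication):

4^1 = 4
4^2 = (4^1)^2 = 4^2 = 16
4^3 = 4 * 4^2 = 4 * 16 = 64
4^6 = (4^3)^2 = 64^2 = 4096
4^12 = (4^6)^2 = 4096^2 = 16777216

Result: 16777216
Multiplications needed: 4 (4 lines after 4^1)

4^12 = 16777216. Using exponentiation by squaring, this requires 4 multiplications. The key idea: if the exponent is even, square the half-power; if odd, multiply by the base once.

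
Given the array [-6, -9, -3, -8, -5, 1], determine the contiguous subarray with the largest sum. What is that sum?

Using Kadane's algorithm on [-6, -9, -3, -8, -5, 1]:

Scanning through the array:
Position 1 (value -9): max_ending_here = -9, max_so_far = -6
Position 2 (value -3): max_ending_here = -3, max_so_far = -3
Position 3 (value -8): max_ending_here = -8, max_so_far = -3
Position 4 (value -5): max_ending_here = -5, max_so_far = -3
Position 5 (value 1): max_ending_here = 1, max_so_far = 1

Maximum subarray: [1]
Maximum sum: 1

The maximum subarray is [1] with sum 1. This subarray runs from index 5 to index 5.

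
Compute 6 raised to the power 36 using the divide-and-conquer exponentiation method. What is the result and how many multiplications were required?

Computing 6^36 by squaring (build up from 6^1; each line after the first costs one multiplication):

6^1 = 6
6^2 = (6^1)^2 = 6^2 = 36
6^4 = (6^2)^2 = 36^2 = 1296
6^8 = (6^4)^2 = 1296^2 = 1679616
6^9 = 6 * 6^8 = 6 * 1679616 = 10077696
6^18 = (6^9)^2 = 10077696^2 = 101559956668416
6^36 = (6^18)^2 = 101559956668416^2 = 10314424798490535546171949056

Result: 10314424798490535546171949056
Multiplications needed: 6 (6 lines after 6^1)

6^36 = 10314424798490535546171949056. Using exponentiation by squaring, this requires 6 multiplications. The key idea: if the exponent is even, square the half-power; if odd, multiply by the base once.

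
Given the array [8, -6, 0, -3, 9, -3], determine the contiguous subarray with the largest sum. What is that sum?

Using Kadane's algorithm on [8, -6, 0, -3, 9, -3]:

Scanning through the array:
Position 1 (value -6): max_ending_here = 2, max_so_far = 8
Position 2 (value 0): max_ending_here = 2, max_so_far = 8
Position 3 (value -3): max_ending_here = -1, max_so_far = 8
Position 4 (value 9): max_ending_here = 9, max_so_far = 9
Position 5 (value -3): max_ending_here = 6, max_so_far = 9

Maximum subarray: [9]
Maximum sum: 9

The maximum subarray is [9] with sum 9. This subarray runs from index 4 to index 4.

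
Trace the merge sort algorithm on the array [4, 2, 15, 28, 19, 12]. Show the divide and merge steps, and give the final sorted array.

Merge sort trace:

Split: [4, 2, 15, 28, 19, 12] -> [4, 2, 15] and [28, 19, 12]
  Split: [4, 2, 15] -> [4] and [2, 15]
    Split: [2, 15] -> [2] and [15]
    Merge: [2] + [15] -> [2, 15]
  Merge: [4] + [2, 15] -> [2, 4, 15]
  Split: [28, 19, 12] -> [28] and [19, 12]
    Split: [19, 12] -> [19] and [12]
    Merge: [19] + [12] -> [12, 19]
  Merge: [28] + [12, 19] -> [12, 19, 28]
Merge: [2, 4, 15] + [12, 19, 28] -> [2, 4, 12, 15, 19, 28]

Final sorted array: [2, 4, 12, 15, 19, 28]

The merge sort proceeds by recursively splitting the array and merging sorted halves.
After all merges, the sorted array is [2, 4, 12, 15, 19, 28].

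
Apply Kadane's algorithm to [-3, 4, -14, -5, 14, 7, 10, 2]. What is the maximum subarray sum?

Using Kadane's algorithm on [-3, 4, -14, -5, 14, 7, 10, 2]:

Scanning through the array:
Position 1 (value 4): max_ending_here = 4, max_so_far = 4
Position 2 (value -14): max_ending_here = -10, max_so_far = 4
Position 3 (value -5): max_ending_here = -5, max_so_far = 4
Position 4 (value 14): max_ending_here = 14, max_so_far = 14
Position 5 (value 7): max_ending_here = 21, max_so_far = 21
Position 6 (value 10): max_ending_here = 31, max_so_far = 31
Position 7 (value 2): max_ending_here = 33, max_so_far = 33

Maximum subarray: [14, 7, 10, 2]
Maximum sum: 33

The maximum subarray is [14, 7, 10, 2] with sum 33. This subarray runs from index 4 to index 7.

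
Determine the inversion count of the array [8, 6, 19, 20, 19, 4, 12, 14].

Finding inversions in [8, 6, 19, 20, 19, 4, 12, 14]:

(0, 1): arr[0]=8 > arr[1]=6
(0, 5): arr[0]=8 > arr[5]=4
(1, 5): arr[1]=6 > arr[5]=4
(2, 5): arr[2]=19 > arr[5]=4
(2, 6): arr[2]=19 > arr[6]=12
(2, 7): arr[2]=19 > arr[7]=14
(3, 4): arr[3]=20 > arr[4]=19
(3, 5): arr[3]=20 > arr[5]=4
(3, 6): arr[3]=20 > arr[6]=12
(3, 7): arr[3]=20 > arr[7]=14
(4, 5): arr[4]=19 > arr[5]=4
(4, 6): arr[4]=19 > arr[6]=12
(4, 7): arr[4]=19 > arr[7]=14

Total inversions: 13

The array has 13 inversion(s): (0,1), (0,5), (1,5), (2,5), (2,6), (2,7), (3,4), (3,5), (3,6), (3,7), (4,5), (4,6), (4,7). Each pair (i,j) satisfies i < j and arr[i] > arr[j].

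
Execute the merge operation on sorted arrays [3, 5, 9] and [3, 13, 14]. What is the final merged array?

Merging process:

Compare 3 vs 3: take 3 from left. Merged: [3]
Compare 5 vs 3: take 3 from right. Merged: [3, 3]
Compare 5 vs 13: take 5 from left. Merged: [3, 3, 5]
Compare 9 vs 13: take 9 from left. Merged: [3, 3, 5, 9]
Append remaining from right: [13, 14]. Merged: [3, 3, 5, 9, 13, 14]

Final merged array: [3, 3, 5, 9, 13, 14]
Total comparisons: 4

The merged array is [3, 3, 5, 9, 13, 14], requiring 4 comparisons. The merge step runs in O(n) time where n is the total number of elements.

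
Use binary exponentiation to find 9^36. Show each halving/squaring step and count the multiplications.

Computing 9^36 by squaring (build up from 9^1; each line after the first costs one multiplication):

9^1 = 9
9^2 = (9^1)^2 = 9^2 = 81
9^4 = (9^2)^2 = 81^2 = 6561
9^8 = (9^4)^2 = 6561^2 = 43046721
9^9 = 9 * 9^8 = 9 * 43046721 = 387420489
9^18 = (9^9)^2 = 387420489^2 = 150094635296999121
9^36 = (9^18)^2 = 150094635296999121^2 = 22528399544939174411840147874772641

Result: 22528399544939174411840147874772641
Multiplications needed: 6 (6 lines after 9^1)

9^36 = 22528399544939174411840147874772641. Using exponentiation by squaring, this requires 6 multiplications. The key idea: if the exponent is even, square the half-power; if odd, multiply by the base once.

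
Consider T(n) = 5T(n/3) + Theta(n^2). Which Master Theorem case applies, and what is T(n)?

Master Theorem for T(n) = 5T(n/3) + O(n^2):

a = 5, b = 3, c = 2
log_b(a) = log_3(5) = 1.4650

Case 3: c = 2 > log_3(5) = 1.4650
T(n) = O(n^2) = O(n^2)

For T(n) = 5T(n/3) + O(n^2): log_3(5) = 1.4650. This is Case 3 of the Master Theorem (c > log_b(a), work dominated by root), giving O(n^2).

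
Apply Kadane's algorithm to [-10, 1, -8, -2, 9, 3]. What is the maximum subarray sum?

Using Kadane's algorithm on [-10, 1, -8, -2, 9, 3]:

Scanning through the array:
Position 1 (value 1): max_ending_here = 1, max_so_far = 1
Position 2 (value -8): max_ending_here = -7, max_so_far = 1
Position 3 (value -2): max_ending_here = -2, max_so_far = 1
Position 4 (value 9): max_ending_here = 9, max_so_far = 9
Position 5 (value 3): max_ending_here = 12, max_so_far = 12

Maximum subarray: [9, 3]
Maximum sum: 12

The maximum subarray is [9, 3] with sum 12. This subarray runs from index 4 to index 5.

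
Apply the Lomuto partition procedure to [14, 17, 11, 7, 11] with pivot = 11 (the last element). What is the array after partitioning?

Lomuto partition with pivot = 11:

Initial array: [14, 17, 11, 7, 11]

arr[0]=14 > 11: no swap
arr[1]=17 > 11: no swap
arr[2]=11 <= 11: swap with position 0, array becomes [11, 17, 14, 7, 11]
arr[3]=7 <= 11: swap with position 1, array becomes [11, 7, 14, 17, 11]

Place pivot at position 2: [11, 7, 11, 17, 14]
Pivot position: 2

After partitioning with pivot 11, the array becomes [11, 7, 11, 17, 14]. The pivot is placed at index 2. All elements to the left of the pivot are <= 11, and all elements to the right are > 11.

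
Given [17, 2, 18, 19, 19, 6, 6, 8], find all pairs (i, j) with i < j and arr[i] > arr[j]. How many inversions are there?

Finding inversions in [17, 2, 18, 19, 19, 6, 6, 8]:

(0, 1): arr[0]=17 > arr[1]=2
(0, 5): arr[0]=17 > arr[5]=6
(0, 6): arr[0]=17 > arr[6]=6
(0, 7): arr[0]=17 > arr[7]=8
(2, 5): arr[2]=18 > arr[5]=6
(2, 6): arr[2]=18 > arr[6]=6
(2, 7): arr[2]=18 > arr[7]=8
(3, 5): arr[3]=19 > arr[5]=6
(3, 6): arr[3]=19 > arr[6]=6
(3, 7): arr[3]=19 > arr[7]=8
(4, 5): arr[4]=19 > arr[5]=6
(4, 6): arr[4]=19 > arr[6]=6
(4, 7): arr[4]=19 > arr[7]=8

Total inversions: 13

The array has 13 inversion(s): (0,1), (0,5), (0,6), (0,7), (2,5), (2,6), (2,7), (3,5), (3,6), (3,7), (4,5), (4,6), (4,7). Each pair (i,j) satisfies i < j and arr[i] > arr[j].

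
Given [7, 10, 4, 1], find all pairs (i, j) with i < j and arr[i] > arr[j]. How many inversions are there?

Finding inversions in [7, 10, 4, 1]:

(0, 2): arr[0]=7 > arr[2]=4
(0, 3): arr[0]=7 > arr[3]=1
(1, 2): arr[1]=10 > arr[2]=4
(1, 3): arr[1]=10 > arr[3]=1
(2, 3): arr[2]=4 > arr[3]=1

Total inversions: 5

The array has 5 inversion(s): (0,2), (0,3), (1,2), (1,3), (2,3). Each pair (i,j) satisfies i < j and arr[i] > arr[j].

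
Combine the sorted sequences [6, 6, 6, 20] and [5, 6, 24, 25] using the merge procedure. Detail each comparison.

Merging process:

Compare 6 vs 5: take 5 from right. Merged: [5]
Compare 6 vs 6: take 6 from left. Merged: [5, 6]
Compare 6 vs 6: take 6 from left. Merged: [5, 6, 6]
Compare 6 vs 6: take 6 from left. Merged: [5, 6, 6, 6]
Compare 20 vs 6: take 6 from right. Merged: [5, 6, 6, 6, 6]
Compare 20 vs 24: take 20 from left. Merged: [5, 6, 6, 6, 6, 20]
Append remaining from right: [24, 25]. Merged: [5, 6, 6, 6, 6, 20, 24, 25]

Final merged array: [5, 6, 6, 6, 6, 20, 24, 25]
Total comparisons: 6

The merged array is [5, 6, 6, 6, 6, 20, 24, 25], requiring 6 comparisons. The merge step runs in O(n) time where n is the total number of elements.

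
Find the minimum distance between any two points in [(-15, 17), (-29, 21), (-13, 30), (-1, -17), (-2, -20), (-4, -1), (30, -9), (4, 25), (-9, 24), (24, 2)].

Computing all pairwise distances among 10 points:

d((-15, 17), (-29, 21)) = 14.5602
d((-15, 17), (-13, 30)) = 13.1529
d((-15, 17), (-1, -17)) = 36.7696
d((-15, 17), (-2, -20)) = 39.2173
d((-15, 17), (-4, -1)) = 21.095
d((-15, 17), (30, -9)) = 51.9711
d((-15, 17), (4, 25)) = 20.6155
d((-15, 17), (-9, 24)) = 9.2195
d((-15, 17), (24, 2)) = 41.7852
d((-29, 21), (-13, 30)) = 18.3576
d((-29, 21), (-1, -17)) = 47.2017
d((-29, 21), (-2, -20)) = 49.0918
d((-29, 21), (-4, -1)) = 33.3017
d((-29, 21), (30, -9)) = 66.1891
d((-29, 21), (4, 25)) = 33.2415
d((-29, 21), (-9, 24)) = 20.2237
d((-29, 21), (24, 2)) = 56.3028
d((-13, 30), (-1, -17)) = 48.5077
d((-13, 30), (-2, -20)) = 51.1957
d((-13, 30), (-4, -1)) = 32.28
d((-13, 30), (30, -9)) = 58.0517
d((-13, 30), (4, 25)) = 17.72
d((-13, 30), (-9, 24)) = 7.2111
d((-13, 30), (24, 2)) = 46.4004
d((-1, -17), (-2, -20)) = 3.1623 <-- minimum
d((-1, -17), (-4, -1)) = 16.2788
d((-1, -17), (30, -9)) = 32.0156
d((-1, -17), (4, 25)) = 42.2966
d((-1, -17), (-9, 24)) = 41.7732
d((-1, -17), (24, 2)) = 31.4006
d((-2, -20), (-4, -1)) = 19.105
d((-2, -20), (30, -9)) = 33.8378
d((-2, -20), (4, 25)) = 45.3982
d((-2, -20), (-9, 24)) = 44.5533
d((-2, -20), (24, 2)) = 34.0588
d((-4, -1), (30, -9)) = 34.9285
d((-4, -1), (4, 25)) = 27.2029
d((-4, -1), (-9, 24)) = 25.4951
d((-4, -1), (24, 2)) = 28.1603
d((30, -9), (4, 25)) = 42.8019
d((30, -9), (-9, 24)) = 51.0882
d((30, -9), (24, 2)) = 12.53
d((4, 25), (-9, 24)) = 13.0384
d((4, 25), (24, 2)) = 30.4795
d((-9, 24), (24, 2)) = 39.6611

Closest pair: (-1, -17) and (-2, -20) with distance 3.1623

The closest pair is (-1, -17) and (-2, -20) with Euclidean distance 3.1623. For 10 points, brute-force pairwise comparison is shown above. For large n, the divide-and-conquer algorithm (sort by x, recurse on halves, check the dividing strip) achieves O(n log n).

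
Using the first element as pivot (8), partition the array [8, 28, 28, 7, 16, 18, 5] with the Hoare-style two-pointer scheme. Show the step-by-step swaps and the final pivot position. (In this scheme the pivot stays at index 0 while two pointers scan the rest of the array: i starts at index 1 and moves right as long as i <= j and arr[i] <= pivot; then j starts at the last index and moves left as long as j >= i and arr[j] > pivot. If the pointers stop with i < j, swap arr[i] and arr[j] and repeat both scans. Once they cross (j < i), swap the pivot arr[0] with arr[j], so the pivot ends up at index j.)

Hoare-style two-pointer partition with pivot = 8:

Initial array: [8, 28, 28, 7, 16, 18, 5]

Pointers start at i = 1, j = 6.
i stops at index 1 (arr[1]=28 > 8), j stops at index 6 (arr[6]=5 <= 8): swap arr[1] and arr[6], array becomes [8, 5, 28, 7, 16, 18, 28]
i stops at index 2 (arr[2]=28 > 8), j stops at index 3 (arr[3]=7 <= 8): swap arr[2] and arr[3], array becomes [8, 5, 7, 28, 16, 18, 28]
i ends at 3, j ends at 2: the pointers have crossed (j < i), so scanning stops.

Swap pivot arr[0] with arr[2] to place pivot at position 2: [7, 5, 8, 28, 16, 18, 28]
Pivot position: 2

After partitioning with pivot 8, the array becomes [7, 5, 8, 28, 16, 18, 28]. The pivot is placed at index 2. All elements to the left of the pivot are <= 8, and all elements to the right are > 8.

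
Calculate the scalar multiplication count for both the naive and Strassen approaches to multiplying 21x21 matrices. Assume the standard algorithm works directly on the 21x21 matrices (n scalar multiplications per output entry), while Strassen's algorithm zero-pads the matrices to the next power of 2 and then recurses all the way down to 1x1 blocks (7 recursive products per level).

Matrix multiplication for 21x21 matrices:

Strassen's algorithm requires power-of-2 dimensions. Pad 21x21 to 32x32 (next power of 2).

Standard algorithm: 21^3 = 9261 multiplications
Strassen's algorithm: 7^(log2(32)) = 7^5 = 16807 multiplications
Difference: 9261 - 16807 = -7546 (Strassen uses MORE here due to padding overhead — for small or just-over-power-of-2 n, padding can outweigh the per-level savings)

Standard: 9261 multiplications (21^3). Strassen: 16807 multiplications (7^5, after padding to 32x32). Strassen reduces 8 recursive multiplications to 7 at each level.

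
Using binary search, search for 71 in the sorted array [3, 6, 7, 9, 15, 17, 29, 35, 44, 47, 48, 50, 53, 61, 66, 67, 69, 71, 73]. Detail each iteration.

Binary search for 71 in [3, 6, 7, 9, 15, 17, 29, 35, 44, 47, 48, 50, 53, 61, 66, 67, 69, 71, 73]:

lo=0, hi=18, mid=9, arr[mid]=47 -> 47 < 71, search right half
lo=10, hi=18, mid=14, arr[mid]=66 -> 66 < 71, search right half
lo=15, hi=18, mid=16, arr[mid]=69 -> 69 < 71, search right half
lo=17, hi=18, mid=17, arr[mid]=71 -> Found target at index 17!

Binary search finds 71 at index 17 after 4 comparisons. The search repeatedly halves the search space by comparing with the middle element.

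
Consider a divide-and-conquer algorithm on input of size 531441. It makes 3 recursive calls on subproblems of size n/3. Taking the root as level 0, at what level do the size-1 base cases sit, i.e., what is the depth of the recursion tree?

For divide and conquer with division factor 3:

Problem sizes at each level:
Level 0: 531441
Level 1: 177147
Level 2: 59049
Level 3: 19683
Level 4: 6561
Level 5: 2187
Level 6: 729
Level 7: 243
Level 8: 81
Level 9: 27
Level 10: 9
Level 11: 3
Level 12: 1

The root is level 0 and the size-1 base case is level 12 (the tree spans levels 0 through 12, i.e. 13 levels counting the root), so the depth is the number of divisions: log_3(531441) = 12

The recursion tree depth is log_3(531441) = 12. At each level, the problem size is divided by 3, so it takes 12 divisions to reduce to a base case of size 1. The algorithm makes 3 recursive calls at each level.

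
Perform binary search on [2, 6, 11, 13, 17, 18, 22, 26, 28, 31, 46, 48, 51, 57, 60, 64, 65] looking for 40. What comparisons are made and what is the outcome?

Binary search for 40 in [2, 6, 11, 13, 17, 18, 22, 26, 28, 31, 46, 48, 51, 57, 60, 64, 65]:

lo=0, hi=16, mid=8, arr[mid]=28 -> 28 < 40, search right half
lo=9, hi=16, mid=12, arr[mid]=51 -> 51 > 40, search left half
lo=9, hi=11, mid=10, arr[mid]=46 -> 46 > 40, search left half
lo=9, hi=9, mid=9, arr[mid]=31 -> 31 < 40, search right half
lo=10 > hi=9, target 40 not found

Binary search determines that 40 is not in the array after 4 comparisons. The search space was exhausted without finding the target.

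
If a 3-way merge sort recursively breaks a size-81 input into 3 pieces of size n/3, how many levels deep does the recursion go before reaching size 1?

For divide and conquer with division factor 3:

Problem sizes at each level:
Level 0: 81
Level 1: 27
Level 2: 9
Level 3: 3
Level 4: 1

The root is level 0 and the size-1 base case is level 4 (the tree spans levels 0 through 4, i.e. 5 levels counting the root), so the depth is the number of divisions: log_3(81) = 4

The recursion tree depth is log_3(81) = 4. At each level, the problem size is divided by 3, so it takes 4 divisions to reduce to a base case of size 1. The algorithm makes 3 recursive calls at each level.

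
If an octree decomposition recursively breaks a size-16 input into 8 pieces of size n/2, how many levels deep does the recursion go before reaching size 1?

For divide and conquer with division factor 2:

Problem sizes at each level:
Level 0: 16
Level 1: 8
Level 2: 4
Level 3: 2
Level 4: 1

The root is level 0 and the size-1 base case is level 4 (the tree spans levels 0 through 4, i.e. 5 levels counting the root), so the depth is the number of divisions: log_2(16) = 4

The recursion tree depth is log_2(16) = 4. At each level, the problem size is divided by 2, so it takes 4 divisions to reduce to a base case of size 1. The algorithm makes 8 recursive calls at each level.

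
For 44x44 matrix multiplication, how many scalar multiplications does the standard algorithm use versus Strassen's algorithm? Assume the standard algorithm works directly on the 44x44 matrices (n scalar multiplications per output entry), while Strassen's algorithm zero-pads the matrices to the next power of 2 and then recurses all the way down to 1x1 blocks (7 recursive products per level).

Matrix multiplication for 44x44 matrices:

Strassen's algorithm requires power-of-2 dimensions. Pad 44x44 to 64x64 (next power of 2).

Standard algorithm: 44^3 = 85184 multiplications
Strassen's algorithm: 7^(log2(64)) = 7^6 = 117649 multiplications
Difference: 85184 - 117649 = -32465 (Strassen uses MORE here due to padding overhead — for small or just-over-power-of-2 n, padding can outweigh the per-level savings)

Standard: 85184 multiplications (44^3). Strassen: 117649 multiplications (7^6, after padding to 64x64). Strassen reduces 8 recursive multiplications to 7 at each level.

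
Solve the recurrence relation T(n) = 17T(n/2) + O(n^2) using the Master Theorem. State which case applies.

Master Theorem for T(n) = 17T(n/2) + O(n^2):

a = 17, b = 2, c = 2
log_b(a) = log_2(17) = 4.0875

Case 1: c = 2 < log_2(17) = 4.0875
T(n) = O(n^(log_2 17))

For T(n) = 17T(n/2) + O(n^2): log_2(17) = 4.0875. This is Case 1 of the Master Theorem (c < log_b(a), work dominated by leaves), giving O(n^(log_2 17)).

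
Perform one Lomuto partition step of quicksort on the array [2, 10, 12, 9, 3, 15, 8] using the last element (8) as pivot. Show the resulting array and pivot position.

Lomuto partition with pivot = 8:

Initial array: [2, 10, 12, 9, 3, 15, 8]

arr[0]=2 <= 8: swap with position 0, array becomes [2, 10, 12, 9, 3, 15, 8]
arr[1]=10 > 8: no swap
arr[2]=12 > 8: no swap
arr[3]=9 > 8: no swap
arr[4]=3 <= 8: swap with position 1, array becomes [2, 3, 12, 9, 10, 15, 8]
arr[5]=15 > 8: no swap

Place pivot at position 2: [2, 3, 8, 9, 10, 15, 12]
Pivot position: 2

After partitioning with pivot 8, the array becomes [2, 3, 8, 9, 10, 15, 12]. The pivot is placed at index 2. All elements to the left of the pivot are <= 8, and all elements to the right are > 8.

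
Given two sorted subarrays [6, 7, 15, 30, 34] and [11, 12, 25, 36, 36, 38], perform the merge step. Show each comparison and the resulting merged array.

Merging process:

Compare 6 vs 11: take 6 from left. Merged: [6]
Compare 7 vs 11: take 7 from left. Merged: [6, 7]
Compare 15 vs 11: take 11 from right. Merged: [6, 7, 11]
Compare 15 vs 12: take 12 from right. Merged: [6, 7, 11, 12]
Compare 15 vs 25: take 15 from left. Merged: [6, 7, 11, 12, 15]
Compare 30 vs 25: take 25 from right. Merged: [6, 7, 11, 12, 15, 25]
Compare 30 vs 36: take 30 from left. Merged: [6, 7, 11, 12, 15, 25, 30]
Compare 34 vs 36: take 34 from left. Merged: [6, 7, 11, 12, 15, 25, 30, 34]
Append remaining from right: [36, 36, 38]. Merged: [6, 7, 11, 12, 15, 25, 30, 34, 36, 36, 38]

Final merged array: [6, 7, 11, 12, 15, 25, 30, 34, 36, 36, 38]
Total comparisons: 8

The merged array is [6, 7, 11, 12, 15, 25, 30, 34, 36, 36, 38], requiring 8 comparisons. The merge step runs in O(n) time where n is the total number of elements.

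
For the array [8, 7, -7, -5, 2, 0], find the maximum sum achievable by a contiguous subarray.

Using Kadane's algorithm on [8, 7, -7, -5, 2, 0]:

Scanning through the array:
Position 1 (value 7): max_ending_here = 15, max_so_far = 15
Position 2 (value -7): max_ending_here = 8, max_so_far = 15
Position 3 (value -5): max_ending_here = 3, max_so_far = 15
Position 4 (value 2): max_ending_here = 5, max_so_far = 15
Position 5 (value 0): max_ending_here = 5, max_so_far = 15

Maximum subarray: [8, 7]
Maximum sum: 15

The maximum subarray is [8, 7] with sum 15. This subarray runs from index 0 to index 1.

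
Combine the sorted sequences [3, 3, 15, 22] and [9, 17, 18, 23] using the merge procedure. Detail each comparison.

Merging process:

Compare 3 vs 9: take 3 from left. Merged: [3]
Compare 3 vs 9: take 3 from left. Merged: [3, 3]
Compare 15 vs 9: take 9 from right. Merged: [3, 3, 9]
Compare 15 vs 17: take 15 from left. Merged: [3, 3, 9, 15]
Compare 22 vs 17: take 17 from right. Merged: [3, 3, 9, 15, 17]
Compare 22 vs 18: take 18 from right. Merged: [3, 3, 9, 15, 17, 18]
Compare 22 vs 23: take 22 from left. Merged: [3, 3, 9, 15, 17, 18, 22]
Append remaining from right: [23]. Merged: [3, 3, 9, 15, 17, 18, 22, 23]

Final merged array: [3, 3, 9, 15, 17, 18, 22, 23]
Total comparisons: 7

The merged array is [3, 3, 9, 15, 17, 18, 22, 23], requiring 7 comparisons. The merge step runs in O(n) time where n is the total number of elements.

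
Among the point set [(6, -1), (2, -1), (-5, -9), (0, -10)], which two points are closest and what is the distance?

Computing all pairwise distances among 4 points:

d((6, -1), (2, -1)) = 4.0 <-- minimum
d((6, -1), (-5, -9)) = 13.6015
d((6, -1), (0, -10)) = 10.8167
d((2, -1), (-5, -9)) = 10.6301
d((2, -1), (0, -10)) = 9.2195
d((-5, -9), (0, -10)) = 5.099

Closest pair: (6, -1) and (2, -1) with distance 4.0

The closest pair is (6, -1) and (2, -1) with Euclidean distance 4.0. For 4 points, brute-force pairwise comparison is shown above. For large n, the divide-and-conquer algorithm (sort by x, recurse on halves, check the dividing strip) achieves O(n log n).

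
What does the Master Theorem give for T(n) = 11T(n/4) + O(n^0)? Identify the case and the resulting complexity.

Master Theorem for T(n) = 11T(n/4) + O(n^0):

a = 11, b = 4, c = 0
log_b(a) = log_4(11) = 1.7297

Case 1: c = 0 < log_4(11) = 1.7297
T(n) = O(n^(log_4 11))

For T(n) = 11T(n/4) + O(n^0): log_4(11) = 1.7297. This is Case 1 of the Master Theorem (c < log_b(a), work dominated by leaves), giving O(n^(log_4 11)).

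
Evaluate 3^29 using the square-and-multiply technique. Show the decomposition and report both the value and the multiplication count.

Computing 3^29 by squaring (build up from 3^1; each line after the first costs one multiplication):

3^1 = 3
3^2 = (3^1)^2 = 3^2 = 9
3^3 = 3 * 3^2 = 3 * 9 = 27
3^6 = (3^3)^2 = 27^2 = 729
3^7 = 3 * 3^6 = 3 * 729 = 2187
3^14 = (3^7)^2 = 2187^2 = 4782969
3^28 = (3^14)^2 = 4782969^2 = 22876792454961
3^29 = 3 * 3^28 = 3 * 22876792454961 = 68630377364883

Result: 68630377364883
Multiplications needed: 7 (7 lines after 3^1)

3^29 = 68630377364883. Using exponentiation by squaring, this requires 7 multiplications. The key idea: if the exponent is even, square the half-power; if odd, multiply by the base once.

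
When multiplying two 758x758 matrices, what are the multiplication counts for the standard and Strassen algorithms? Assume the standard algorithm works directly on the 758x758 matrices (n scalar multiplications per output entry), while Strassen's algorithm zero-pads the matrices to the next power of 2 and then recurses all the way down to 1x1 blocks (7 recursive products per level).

Matrix multiplication for 758x758 matrices:

Strassen's algorithm requires power-of-2 dimensions. Pad 758x758 to 1024x1024 (next power of 2).

Standard algorithm: 758^3 = 435519512 multiplications
Strassen's algorithm: 7^(log2(1024)) = 7^10 = 282475249 multiplications
Savings: 435519512 - 282475249 = 153044263 multiplications

Standard: 435519512 multiplications (758^3). Strassen: 282475249 multiplications (7^10, after padding to 1024x1024). Strassen reduces 8 recursive multiplications to 7 at each level.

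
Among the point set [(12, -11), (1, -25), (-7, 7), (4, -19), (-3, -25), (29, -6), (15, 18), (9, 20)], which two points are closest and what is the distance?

Computing all pairwise distances among 8 points:

d((12, -11), (1, -25)) = 17.8045
d((12, -11), (-7, 7)) = 26.1725
d((12, -11), (4, -19)) = 11.3137
d((12, -11), (-3, -25)) = 20.5183
d((12, -11), (29, -6)) = 17.72
d((12, -11), (15, 18)) = 29.1548
d((12, -11), (9, 20)) = 31.1448
d((1, -25), (-7, 7)) = 32.9848
d((1, -25), (4, -19)) = 6.7082
d((1, -25), (-3, -25)) = 4.0 <-- minimum
d((1, -25), (29, -6)) = 33.8378
d((1, -25), (15, 18)) = 45.2217
d((1, -25), (9, 20)) = 45.7056
d((-7, 7), (4, -19)) = 28.2312
d((-7, 7), (-3, -25)) = 32.249
d((-7, 7), (29, -6)) = 38.2753
d((-7, 7), (15, 18)) = 24.5967
d((-7, 7), (9, 20)) = 20.6155
d((4, -19), (-3, -25)) = 9.2195
d((4, -19), (29, -6)) = 28.178
d((4, -19), (15, 18)) = 38.6005
d((4, -19), (9, 20)) = 39.3192
d((-3, -25), (29, -6)) = 37.2156
d((-3, -25), (15, 18)) = 46.6154
d((-3, -25), (9, 20)) = 46.5725
d((29, -6), (15, 18)) = 27.7849
d((29, -6), (9, 20)) = 32.8024
d((15, 18), (9, 20)) = 6.3246

Closest pair: (1, -25) and (-3, -25) with distance 4.0

The closest pair is (1, -25) and (-3, -25) with Euclidean distance 4.0. For 8 points, brute-force pairwise comparison is shown above. For large n, the divide-and-conquer algorithm (sort by x, recurse on halves, check the dividing strip) achieves O(n log n).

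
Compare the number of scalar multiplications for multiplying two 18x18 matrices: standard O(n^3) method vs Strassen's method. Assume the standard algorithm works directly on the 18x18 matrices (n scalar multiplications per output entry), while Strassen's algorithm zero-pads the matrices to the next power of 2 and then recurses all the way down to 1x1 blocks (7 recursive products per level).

Matrix multiplication for 18x18 matrices:

Strassen's algorithm requires power-of-2 dimensions. Pad 18x18 to 32x32 (next power of 2).

Standard algorithm: 18^3 = 5832 multiplications
Strassen's algorithm: 7^(log2(32)) = 7^5 = 16807 multiplications
Difference: 5832 - 16807 = -10975 (Strassen uses MORE here due to padding overhead — for small or just-over-power-of-2 n, padding can outweigh the per-level savings)

Standard: 5832 multiplications (18^3). Strassen: 16807 multiplications (7^5, after padding to 32x32). Strassen reduces 8 recursive multiplications to 7 at each level.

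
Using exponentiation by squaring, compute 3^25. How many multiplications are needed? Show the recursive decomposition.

Computing 3^25 by squaring (build up from 3^1; each line after the first costs one multiplication):

3^1 = 3
3^2 = (3^1)^2 = 3^2 = 9
3^3 = 3 * 3^2 = 3 * 9 = 27
3^6 = (3^3)^2 = 27^2 = 729
3^12 = (3^6)^2 = 729^2 = 531441
3^24 = (3^12)^2 = 531441^2 = 282429536481
3^25 = 3 * 3^24 = 3 * 282429536481 = 847288609443

Result: 847288609443
Multiplications needed: 6 (6 lines after 3^1)

3^25 = 847288609443. Using exponentiation by squaring, this requires 6 multiplications. The key idea: if the exponent is even, square the half-power; if odd, multiply by the base once.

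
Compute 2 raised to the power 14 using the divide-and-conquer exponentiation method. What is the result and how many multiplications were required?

Computing 2^14 by squaring (build up from 2^1; each line after the first costs one multiplication):

2^1 = 2
2^2 = (2^1)^2 = 2^2 = 4
2^3 = 2 * 2^2 = 2 * 4 = 8
2^6 = (2^3)^2 = 8^2 = 64
2^7 = 2 * 2^6 = 2 * 64 = 128
2^14 = (2^7)^2 = 128^2 = 16384

Result: 16384
Multiplications needed: 5 (5 lines after 2^1)

2^14 = 16384. Using exponentiation by squaring, this requires 5 multiplications. The key idea: if the exponent is even, square the half-power; if odd, multiply by the base once.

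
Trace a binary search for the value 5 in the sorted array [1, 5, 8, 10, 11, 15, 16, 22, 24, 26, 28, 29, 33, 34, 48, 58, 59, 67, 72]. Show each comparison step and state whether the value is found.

Binary search for 5 in [1, 5, 8, 10, 11, 15, 16, 22, 24, 26, 28, 29, 33, 34, 48, 58, 59, 67, 72]:

lo=0, hi=18, mid=9, arr[mid]=26 -> 26 > 5, search left half
lo=0, hi=8, mid=4, arr[mid]=11 -> 11 > 5, search left half
lo=0, hi=3, mid=1, arr[mid]=5 -> Found target at index 1!

Binary search finds 5 at index 1 after 3 comparisons. The search repeatedly halves the search space by comparing with the middle element.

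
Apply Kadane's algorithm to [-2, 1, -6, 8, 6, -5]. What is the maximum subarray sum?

Using Kadane's algorithm on [-2, 1, -6, 8, 6, -5]:

Scanning through the array:
Position 1 (value 1): max_ending_here = 1, max_so_far = 1
Position 2 (value -6): max_ending_here = -5, max_so_far = 1
Position 3 (value 8): max_ending_here = 8, max_so_far = 8
Position 4 (value 6): max_ending_here = 14, max_so_far = 14
Position 5 (value -5): max_ending_here = 9, max_so_far = 14

Maximum subarray: [8, 6]
Maximum sum: 14

The maximum subarray is [8, 6] with sum 14. This subarray runs from index 3 to index 4.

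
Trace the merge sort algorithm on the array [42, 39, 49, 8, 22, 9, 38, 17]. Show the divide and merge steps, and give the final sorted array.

Merge sort trace:

Split: [42, 39, 49, 8, 22, 9, 38, 17] -> [42, 39, 49, 8] and [22, 9, 38, 17]
  Split: [42, 39, 49, 8] -> [42, 39] and [49, 8]
    Split: [42, 39] -> [42] and [39]
    Merge: [42] + [39] -> [39, 42]
    Split: [49, 8] -> [49] and [8]
    Merge: [49] + [8] -> [8, 49]
  Merge: [39, 42] + [8, 49] -> [8, 39, 42, 49]
  Split: [22, 9, 38, 17] -> [22, 9] and [38, 17]
    Split: [22, 9] -> [22] and [9]
    Merge: [22] + [9] -> [9, 22]
    Split: [38, 17] -> [38] and [17]
    Merge: [38] + [17] -> [17, 38]
  Merge: [9, 22] + [17, 38] -> [9, 17, 22, 38]
Merge: [8, 39, 42, 49] + [9, 17, 22, 38] -> [8, 9, 17, 22, 38, 39, 42, 49]

Final sorted array: [8, 9, 17, 22, 38, 39, 42, 49]

The merge sort proceeds by recursively splitting the array and merging sorted halves.
After all merges, the sorted array is [8, 9, 17, 22, 38, 39, 42, 49].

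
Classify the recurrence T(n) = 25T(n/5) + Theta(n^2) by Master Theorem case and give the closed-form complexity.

Master Theorem for T(n) = 25T(n/5) + O(n^2):

a = 25, b = 5, c = 2
log_b(a) = log_5(25) = 2.0000

Case 2: c = 2 = log_5(25) = 2.0000
T(n) = O(n^2 log n) = O(n^2 log n)

For T(n) = 25T(n/5) + O(n^2): log_5(25) = 2.0000. This is Case 2 of the Master Theorem (c = log_b(a), equal work at all levels), giving O(n^2 log n).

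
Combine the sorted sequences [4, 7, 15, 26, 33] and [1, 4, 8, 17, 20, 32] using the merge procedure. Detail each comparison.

Merging process:

Compare 4 vs 1: take 1 from right. Merged: [1]
Compare 4 vs 4: take 4 from left. Merged: [1, 4]
Compare 7 vs 4: take 4 from right. Merged: [1, 4, 4]
Compare 7 vs 8: take 7 from left. Merged: [1, 4, 4, 7]
Compare 15 vs 8: take 8 from right. Merged: [1, 4, 4, 7, 8]
Compare 15 vs 17: take 15 from left. Merged: [1, 4, 4, 7, 8, 15]
Compare 26 vs 17: take 17 from right. Merged: [1, 4, 4, 7, 8, 15, 17]
Compare 26 vs 20: take 20 from right. Merged: [1, 4, 4, 7, 8, 15, 17, 20]
Compare 26 vs 32: take 26 from left. Merged: [1, 4, 4, 7, 8, 15, 17, 20, 26]
Compare 33 vs 32: take 32 from right. Merged: [1, 4, 4, 7, 8, 15, 17, 20, 26, 32]
Append remaining from left: [33]. Merged: [1, 4, 4, 7, 8, 15, 17, 20, 26, 32, 33]

Final merged array: [1, 4, 4, 7, 8, 15, 17, 20, 26, 32, 33]
Total comparisons: 10

The merged array is [1, 4, 4, 7, 8, 15, 17, 20, 26, 32, 33], requiring 10 comparisons. The merge step runs in O(n) time where n is the total number of elements.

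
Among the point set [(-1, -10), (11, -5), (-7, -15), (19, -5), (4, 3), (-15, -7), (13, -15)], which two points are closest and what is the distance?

Computing all pairwise distances among 7 points:

d((-1, -10), (11, -5)) = 13.0
d((-1, -10), (-7, -15)) = 7.8102 <-- minimum
d((-1, -10), (19, -5)) = 20.6155
d((-1, -10), (4, 3)) = 13.9284
d((-1, -10), (-15, -7)) = 14.3178
d((-1, -10), (13, -15)) = 14.8661
d((11, -5), (-7, -15)) = 20.5913
d((11, -5), (19, -5)) = 8.0
d((11, -5), (4, 3)) = 10.6301
d((11, -5), (-15, -7)) = 26.0768
d((11, -5), (13, -15)) = 10.198
d((-7, -15), (19, -5)) = 27.8568
d((-7, -15), (4, 3)) = 21.095
d((-7, -15), (-15, -7)) = 11.3137
d((-7, -15), (13, -15)) = 20.0
d((19, -5), (4, 3)) = 17.0
d((19, -5), (-15, -7)) = 34.0588
d((19, -5), (13, -15)) = 11.6619
d((4, 3), (-15, -7)) = 21.4709
d((4, 3), (13, -15)) = 20.1246
d((-15, -7), (13, -15)) = 29.1204

Closest pair: (-1, -10) and (-7, -15) with distance 7.8102

The closest pair is (-1, -10) and (-7, -15) with Euclidean distance 7.8102. For 7 points, brute-force pairwise comparison is shown above. For large n, the divide-and-conquer algorithm (sort by x, recurse on halves, check the dividing strip) achieves O(n log n).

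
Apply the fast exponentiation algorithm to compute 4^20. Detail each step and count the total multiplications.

Computing 4^20 by squaring (build up from 4^1; each line after the first costs one multiplication):

4^1 = 4
4^2 = (4^1)^2 = 4^2 = 16
4^4 = (4^2)^2 = 16^2 = 256
4^5 = 4 * 4^4 = 4 * 256 = 1024
4^10 = (4^5)^2 = 1024^2 = 1048576
4^20 = (4^10)^2 = 1048576^2 = 1099511627776

Result: 1099511627776
Multiplications needed: 5 (5 lines after 4^1)

4^20 = 1099511627776. Using exponentiation by squaring, this requires 5 multiplications. The key idea: if the exponent is even, square the half-power; if odd, multiply by the base once.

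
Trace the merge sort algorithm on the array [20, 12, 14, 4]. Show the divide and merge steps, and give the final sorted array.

Merge sort trace:

Split: [20, 12, 14, 4] -> [20, 12] and [14, 4]
  Split: [20, 12] -> [20] and [12]
  Merge: [20] + [12] -> [12, 20]
  Split: [14, 4] -> [14] and [4]
  Merge: [14] + [4] -> [4, 14]
Merge: [12, 20] + [4, 14] -> [4, 12, 14, 20]

Final sorted array: [4, 12, 14, 20]

The merge sort proceeds by recursively splitting the array and merging sorted halves.
After all merges, the sorted array is [4, 12, 14, 20].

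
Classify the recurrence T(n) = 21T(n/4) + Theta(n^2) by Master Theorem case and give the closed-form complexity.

Master Theorem for T(n) = 21T(n/4) + O(n^2):

a = 21, b = 4, c = 2
log_b(a) = log_4(21) = 2.1962

Case 1: c = 2 < log_4(21) = 2.1962
T(n) = O(n^(log_4 21))

For T(n) = 21T(n/4) + O(n^2): log_4(21) = 2.1962. This is Case 1 of the Master Theorem (c < log_b(a), work dominated by leaves), giving O(n^(log_4 21)).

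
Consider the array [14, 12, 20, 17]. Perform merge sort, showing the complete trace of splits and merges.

Merge sort trace:

Split: [14, 12, 20, 17] -> [14, 12] and [20, 17]
  Split: [14, 12] -> [14] and [12]
  Merge: [14] + [12] -> [12, 14]
  Split: [20, 17] -> [20] and [17]
  Merge: [20] + [17] -> [17, 20]
Merge: [12, 14] + [17, 20] -> [12, 14, 17, 20]

Final sorted array: [12, 14, 17, 20]

The merge sort proceeds by recursively splitting the array and merging sorted halves.
After all merges, the sorted array is [12, 14, 17, 20].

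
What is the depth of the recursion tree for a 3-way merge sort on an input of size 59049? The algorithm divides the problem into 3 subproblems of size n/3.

For divide and conquer with division factor 3:

Problem sizes at each level:
Level 0: 59049
Level 1: 19683
Level 2: 6561
Level 3: 2187
Level 4: 729
Level 5: 243
Level 6: 81
Level 7: 27
Level 8: 9
Level 9: 3
Level 10: 1

The root is level 0 and the size-1 base case is level 10 (the tree spans levels 0 through 10, i.e. 11 levels counting the root), so the depth is the number of divisions: log_3(59049) = 10

The recursion tree depth is log_3(59049) = 10. At each level, the problem size is divided by 3, so it takes 10 divisions to reduce to a base case of size 1. The algorithm makes 3 recursive calls at each level.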